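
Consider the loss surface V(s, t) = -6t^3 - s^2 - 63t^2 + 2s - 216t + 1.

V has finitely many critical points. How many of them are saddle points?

V separates as a function of s plus a function of t, so ∇V=0 decouples.
∂V/∂s = -2(s - 1) = 0 at s ∈ {1}; ∂V/∂t = -18(t + 3)(t + 4) = 0 at t ∈ {-4, -3}.
The Hessian is diagonal: diag(V_ss, V_tt). Second derivatives: V_ss(1)=-2; V_tt(-4)=18, V_tt(-3)=-18.
Saddle points occur where the two diagonal entries have opposite signs: (1, -4). Count: 1.

1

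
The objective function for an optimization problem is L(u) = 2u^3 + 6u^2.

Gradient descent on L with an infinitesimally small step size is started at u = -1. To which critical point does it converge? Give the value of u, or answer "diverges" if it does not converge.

0

L'(u) = 6u(u + 2), so L'(-1) = -6.
Gradient descent moves in the -L' direction, i.e. u is increasing.
The nearest critical point in that direction is u = 0, where L'' = 12 > 0 (a local minimum). The iterate converges there.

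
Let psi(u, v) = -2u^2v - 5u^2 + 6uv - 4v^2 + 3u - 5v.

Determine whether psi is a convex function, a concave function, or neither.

The term -2u^2v is cubic, so the Hessian is not constant.
∂²psi/∂u² = -4v - 10, which takes both signs as v varies (negative for sufficiently large v). A diagonal entry of the Hessian changing sign means the Hessian is neither positive- nor negative-semidefinite on all of R^2.

neither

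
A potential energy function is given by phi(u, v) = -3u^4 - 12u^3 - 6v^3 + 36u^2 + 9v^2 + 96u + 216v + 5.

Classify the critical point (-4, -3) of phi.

saddle point

The mixed partial ∂²phi/∂u∂v is 0, so the Hessian at any point is diag(phi_uu, phi_vv) = diag(36(-u^2 - 2u + 2), 18(-2v + 1)).
At (-4, -3): H = diag(-216, 126).
The eigenvalues have opposite signs, so H is indefinite: a saddle point.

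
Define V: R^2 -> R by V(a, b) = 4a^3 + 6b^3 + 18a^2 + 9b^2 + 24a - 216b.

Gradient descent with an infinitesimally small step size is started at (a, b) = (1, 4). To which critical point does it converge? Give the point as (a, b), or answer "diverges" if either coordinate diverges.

V is separable, so gradient descent decouples: a follows -∂V/∂a, b follows -∂V/∂b.
∂V/∂a = 12(a + 1)(a + 2); at a=1 this is 72, so a decreases.
∂V/∂b = 18(b - 3)(b + 4); at b=4 this is 144, so b decreases.
a converges to its nearest critical value -1 (a local min of the a-part); b converges to 3. The iterate converges to (-1, 3).

(-1, 3)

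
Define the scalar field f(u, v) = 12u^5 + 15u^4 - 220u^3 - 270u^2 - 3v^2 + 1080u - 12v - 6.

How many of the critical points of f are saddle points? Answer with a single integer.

f separates as a function of u plus a function of v, so ∇f=0 decouples.
∂f/∂u = 60(u - 3)(u - 1)(u + 2)(u + 3) = 0 at u ∈ {-3, -2, 1, 3}; ∂f/∂v = -6(v + 2) = 0 at v ∈ {-2}.
The Hessian is diagonal: diag(f_uu, f_vv). Second derivatives: f_uu(-3)=-1440, f_uu(-2)=900, f_uu(1)=-1440, f_uu(3)=3600; f_vv(-2)=-6.
Saddle points occur where the two diagonal entries have opposite signs: (-2, -2), (3, -2). Count: 2.

2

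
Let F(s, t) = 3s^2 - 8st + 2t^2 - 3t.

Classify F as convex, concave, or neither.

neither

F is quadratic, so its Hessian is the constant matrix H = [[6, -8], [-8, 4]].
det(H) = -40, tr(H) = 10.
det(H) < 0, so H is indefinite: neither convex nor concave.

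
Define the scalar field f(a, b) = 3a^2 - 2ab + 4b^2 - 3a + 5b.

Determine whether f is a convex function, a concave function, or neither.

convex

f is quadratic, so its Hessian is the constant matrix H = [[6, -2], [-2, 8]].
det(H) = 44, tr(H) = 14.
det(H) > 0 and tr(H) > 0, so H is positive definite everywhere: convex.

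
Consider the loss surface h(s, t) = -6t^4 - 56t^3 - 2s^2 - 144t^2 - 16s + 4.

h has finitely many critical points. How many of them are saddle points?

h separates as a function of s plus a function of t, so ∇h=0 decouples.
∂h/∂s = -4(s + 4) = 0 at s ∈ {-4}; ∂h/∂t = -24t(t + 3)(t + 4) = 0 at t ∈ {-4, -3, 0}.
The Hessian is diagonal: diag(h_ss, h_tt). Second derivatives: h_ss(-4)=-4; h_tt(-4)=-96, h_tt(-3)=72, h_tt(0)=-288.
Saddle points occur where the two diagonal entries have opposite signs: (-4, -3). Count: 1.

1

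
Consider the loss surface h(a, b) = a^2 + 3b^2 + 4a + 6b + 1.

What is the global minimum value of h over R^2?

-6

h(a,b) separates as P(a) + Q(b) + 1, so its minimum is min P + min Q + 1.
P'(a) = 2a + 4 vanishes at a ∈ {-2}; Q'(b) = 6b + 6 vanishes at b ∈ {-1}.
Local minima of P (where P''>0): P(-2)=-4. Local minima of Q: Q(-1)=-3.
So the global minimum of h is P(-2) + Q(-1) + 1 = -4 − 3 + 1 = -6, attained at (-2, -1).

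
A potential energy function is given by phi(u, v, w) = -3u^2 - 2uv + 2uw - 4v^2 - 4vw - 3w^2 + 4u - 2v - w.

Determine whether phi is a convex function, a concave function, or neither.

concave

phi is quadratic, so its Hessian is the constant matrix H = [[-6, -2, 2], [-2, -8, -4], [2, -4, -6]].
Leading principal minors: -6, 44, -104.
Signs alternate −, +, − ⇒ H ≺ 0 ⇒ concave.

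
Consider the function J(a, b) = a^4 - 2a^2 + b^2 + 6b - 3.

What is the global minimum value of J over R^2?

-13

J(a,b) separates as P(a) + Q(b) − 3, so its minimum is min P + min Q − 3.
P'(a) = 4a(a - 1)(a + 1) vanishes at a ∈ {-1, 0, 1}; Q'(b) = 2b + 6 vanishes at b ∈ {-3}.
Local minima of P (where P''>0): P(-1)=-1, P(1)=-1. Local minima of Q: Q(-3)=-9.
So the global minimum of J is P(-1) + Q(-3) − 3 = -1 − 9 − 3 = -13, attained at (-1, -3).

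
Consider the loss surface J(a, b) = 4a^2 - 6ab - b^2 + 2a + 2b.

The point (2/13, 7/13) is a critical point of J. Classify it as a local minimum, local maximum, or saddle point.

saddle point

The Hessian of J is constant: H = [[8, -6], [-6, -2]].
det(H) = 8·(-2) − (-6)² = -52.
Since det(H) < 0, H is indefinite and the critical point is a saddle point.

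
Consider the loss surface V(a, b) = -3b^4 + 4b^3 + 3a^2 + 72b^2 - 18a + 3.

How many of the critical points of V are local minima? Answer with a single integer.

1

V separates as a function of a plus a function of b, so ∇V=0 decouples.
∂V/∂a = 6(a - 3) = 0 at a ∈ {3}; ∂V/∂b = -12b(b - 4)(b + 3) = 0 at b ∈ {-3, 0, 4}.
The Hessian is diagonal: diag(V_aa, V_bb). Second derivatives: V_aa(3)=6; V_bb(-3)=-252, V_bb(0)=144, V_bb(4)=-336.
Local minima occur where both diagonal entries positive: (3, 0). Count: 1.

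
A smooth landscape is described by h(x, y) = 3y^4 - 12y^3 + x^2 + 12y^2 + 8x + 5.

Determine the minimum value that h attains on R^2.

-11

h(x,y) separates as P(x) + Q(y) + 5, so its minimum is min P + min Q + 5.
P'(x) = 2x + 8 vanishes at x ∈ {-4}; Q'(y) = 12y(y - 2)(y - 1) vanishes at y ∈ {0, 1, 2}.
Local minima of P (where P''>0): P(-4)=-16. Local minima of Q: Q(0)=0, Q(2)=0.
So the global minimum of h is P(-4) + Q(0) + 5 = -16 + 0 + 5 = -11, attained at (-4, 0).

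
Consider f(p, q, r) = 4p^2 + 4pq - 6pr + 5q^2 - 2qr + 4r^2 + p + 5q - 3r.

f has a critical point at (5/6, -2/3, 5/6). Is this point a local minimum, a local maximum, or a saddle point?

local minimum

The Hessian is constant: H = [[8, 4, -6], [4, 10, -2], [-6, -2, 8]].
Leading principal minors: Δ₁ = 8, Δ₂ = 64, Δ₃ = 216.
All leading minors are positive, so H is positive definite: a local minimum.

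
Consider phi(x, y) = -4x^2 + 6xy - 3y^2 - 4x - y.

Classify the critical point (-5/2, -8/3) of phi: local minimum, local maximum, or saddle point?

local maximum

The Hessian of phi is constant: H = [[-8, 6], [6, -6]].
det(H) = (-8)·(-6) − 6² = 12.
det(H) > 0 and tr(H) = -14 < 0, so H is negative definite and the point is a local maximum.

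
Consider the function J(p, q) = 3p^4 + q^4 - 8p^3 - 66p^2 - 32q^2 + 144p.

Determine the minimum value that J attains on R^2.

-823

J(p,q) separates as A(p) + B(q), so its minimum is min A + min B.
A'(p) = 12(p - 4)(p - 1)(p + 3) vanishes at p ∈ {-3, 1, 4}; B'(q) = 4q(q - 4)(q + 4) vanishes at q ∈ {-4, 0, 4}.
Local minima of A (where A''>0): A(-3)=-567, A(4)=-224. Local minima of B: B(-4)=-256, B(4)=-256.
So the global minimum of J is A(-3) + B(-4) = -567 − 256 = -823, attained at (-3, -4).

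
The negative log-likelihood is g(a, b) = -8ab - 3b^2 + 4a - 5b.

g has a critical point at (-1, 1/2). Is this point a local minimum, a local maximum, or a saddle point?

The Hessian of g is constant: H = [[0, -8], [-8, -6]].
det(H) = 0·(-6) − (-8)² = -64.
Since det(H) < 0, H is indefinite and the critical point is a saddle point.

saddle point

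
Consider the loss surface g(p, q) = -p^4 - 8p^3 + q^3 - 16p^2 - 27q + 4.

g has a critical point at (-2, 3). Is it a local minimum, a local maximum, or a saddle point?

The mixed partial ∂²g/∂p∂q is 0, so the Hessian at any point is diag(g_pp, g_qq) = diag(-4(3p^2 + 12p + 8), 6q).
At (-2, 3): H = diag(16, 18).
Both eigenvalues are positive, so H is positive definite: a local minimum.

local minimum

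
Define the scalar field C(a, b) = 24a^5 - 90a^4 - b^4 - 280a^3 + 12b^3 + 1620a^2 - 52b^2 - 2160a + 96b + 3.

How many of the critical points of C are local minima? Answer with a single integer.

C separates as a function of a plus a function of b, so ∇C=0 decouples.
∂C/∂a = 120(a - 3)(a - 2)(a - 1)(a + 3) = 0 at a ∈ {-3, 1, 2, 3}; ∂C/∂b = -4(b - 4)(b - 3)(b - 2) = 0 at b ∈ {2, 3, 4}.
The Hessian is diagonal: diag(C_aa, C_bb). Second derivatives: C_aa(-3)=-14400, C_aa(1)=960, C_aa(2)=-600, C_aa(3)=1440; C_bb(2)=-8, C_bb(3)=4, C_bb(4)=-8.
Local minima occur where both diagonal entries positive: (1, 3), (3, 3). Count: 2.

2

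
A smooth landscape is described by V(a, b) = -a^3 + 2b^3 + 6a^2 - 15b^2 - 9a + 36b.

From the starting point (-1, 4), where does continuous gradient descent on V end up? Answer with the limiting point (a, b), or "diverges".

(1, 3)

V is separable, so gradient descent decouples: a follows -∂V/∂a, b follows -∂V/∂b.
∂V/∂a = -3(a - 3)(a - 1); at a=-1 this is -24, so a increases.
∂V/∂b = 6(b - 3)(b - 2); at b=4 this is 12, so b decreases.
a converges to its nearest critical value 1 (a local min of the a-part); b converges to 3. The iterate converges to (1, 3).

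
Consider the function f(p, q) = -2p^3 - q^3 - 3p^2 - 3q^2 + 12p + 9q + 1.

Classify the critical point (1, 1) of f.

The mixed partial ∂²f/∂p∂q is 0, so the Hessian at any point is diag(f_pp, f_qq) = diag(-6(2p + 1), -6(q + 1)).
At (1, 1): H = diag(-18, -12).
Both eigenvalues are negative, so H is negative definite: a local maximum.

local maximum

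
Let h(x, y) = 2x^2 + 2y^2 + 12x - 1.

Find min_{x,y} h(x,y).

h(x,y) separates as P(x) + Q(y) − 1, so its minimum is min P + min Q − 1.
P'(x) = 4x + 12 vanishes at x ∈ {-3}; Q'(y) = 4y vanishes at y ∈ {0}.
Local minima of P (where P''>0): P(-3)=-18. Local minima of Q: Q(0)=0.
So the global minimum of h is P(-3) + Q(0) − 1 = -18 + 0 − 1 = -19, attained at (-3, 0).

-19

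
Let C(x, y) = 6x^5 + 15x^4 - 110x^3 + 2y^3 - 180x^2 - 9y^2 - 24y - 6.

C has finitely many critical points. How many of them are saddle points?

4

C separates as a function of x plus a function of y, so ∇C=0 decouples.
∂C/∂x = 30x(x - 3)(x + 1)(x + 4) = 0 at x ∈ {-4, -1, 0, 3}; ∂C/∂y = 6(y - 4)(y + 1) = 0 at y ∈ {-1, 4}.
The Hessian is diagonal: diag(C_xx, C_yy). Second derivatives: C_xx(-4)=-2520, C_xx(-1)=360, C_xx(0)=-360, C_xx(3)=2520; C_yy(-1)=-30, C_yy(4)=30.
Saddle points occur where the two diagonal entries have opposite signs: (-4, 4), (-1, -1), (0, 4), (3, -1). Count: 4.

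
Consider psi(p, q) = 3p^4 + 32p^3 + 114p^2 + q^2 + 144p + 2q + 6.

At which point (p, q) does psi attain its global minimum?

(-1, -1)

psi(p,q) separates as A(p) + B(q) + 6, so its minimum is min A + min B + 6.
A'(p) = 12(p + 1)(p + 3)(p + 4) vanishes at p ∈ {-4, -3, -1}; B'(q) = 2q + 2 vanishes at q ∈ {-1}.
Local minima of A (where A''>0): A(-4)=-32, A(-1)=-59. Local minima of B: B(-1)=-1.
So the global minimum of psi is A(-1) + B(-1) + 6 = -59 − 1 + 6 = -54, attained at (-1, -1).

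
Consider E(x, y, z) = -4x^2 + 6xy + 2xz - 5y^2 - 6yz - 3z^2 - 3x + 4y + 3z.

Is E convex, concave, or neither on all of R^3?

concave

E is quadratic, so its Hessian is the constant matrix H = [[-8, 6, 2], [6, -10, -6], [2, -6, -6]].
Leading principal minors: -8, 44, -80.
Signs alternate −, +, − ⇒ H ≺ 0 ⇒ concave.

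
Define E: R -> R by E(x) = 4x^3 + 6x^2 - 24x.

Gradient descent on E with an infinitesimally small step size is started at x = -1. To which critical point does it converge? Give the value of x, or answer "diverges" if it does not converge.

1

E'(x) = 12(x - 1)(x + 2), so E'(-1) = -24.
Gradient descent moves in the -E' direction, i.e. x is increasing.
The nearest critical point in that direction is x = 1, where E'' = 36 > 0 (a local minimum). The iterate converges there.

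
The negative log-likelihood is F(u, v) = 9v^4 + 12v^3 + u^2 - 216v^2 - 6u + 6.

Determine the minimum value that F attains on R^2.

F(u,v) separates as P(u) + Q(v) + 6, so its minimum is min P + min Q + 6.
P'(u) = 2u - 6 vanishes at u ∈ {3}; Q'(v) = 36v(v - 3)(v + 4) vanishes at v ∈ {-4, 0, 3}.
Local minima of P (where P''>0): P(3)=-9. Local minima of Q: Q(-4)=-1920, Q(3)=-891.
So the global minimum of F is P(3) + Q(-4) + 6 = -9 − 1920 + 6 = -1923, attained at (3, -4).

-1923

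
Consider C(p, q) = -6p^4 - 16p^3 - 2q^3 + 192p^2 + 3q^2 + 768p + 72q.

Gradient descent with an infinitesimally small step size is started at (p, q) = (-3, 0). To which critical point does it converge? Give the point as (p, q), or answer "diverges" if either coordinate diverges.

C is separable, so gradient descent decouples: p follows -∂C/∂p, q follows -∂C/∂q.
∂C/∂p = -24(p - 4)(p + 2)(p + 4); at p=-3 this is -168, so p increases.
∂C/∂q = -6(q - 4)(q + 3); at q=0 this is 72, so q decreases.
p converges to its nearest critical value -2 (a local min of the p-part); q converges to -3. The iterate converges to (-2, -3).

(-2, -3)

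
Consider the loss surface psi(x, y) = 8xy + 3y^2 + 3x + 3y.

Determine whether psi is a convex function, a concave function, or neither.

neither

psi is quadratic, so its Hessian is the constant matrix H = [[0, 8], [8, 6]].
det(H) = -64, tr(H) = 6.
det(H) < 0, so H is indefinite: neither convex nor concave.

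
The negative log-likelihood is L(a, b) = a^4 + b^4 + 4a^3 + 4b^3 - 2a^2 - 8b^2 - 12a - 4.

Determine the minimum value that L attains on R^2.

L(a,b) separates as P(a) + Q(b) − 4, so its minimum is min P + min Q − 4.
P'(a) = 4(a - 1)(a + 1)(a + 3) vanishes at a ∈ {-3, -1, 1}; Q'(b) = 4b(b - 1)(b + 4) vanishes at b ∈ {-4, 0, 1}.
Local minima of P (where P''>0): P(-3)=-9, P(1)=-9. Local minima of Q: Q(-4)=-128, Q(1)=-3.
So the global minimum of L is P(-3) + Q(-4) − 4 = -9 − 128 − 4 = -141, attained at (-3, -4).

-141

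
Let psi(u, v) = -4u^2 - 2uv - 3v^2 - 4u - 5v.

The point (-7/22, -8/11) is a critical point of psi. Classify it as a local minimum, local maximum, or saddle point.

local maximum

The Hessian of psi is constant: H = [[-8, -2], [-2, -6]].
det(H) = (-8)·(-6) − (-2)² = 44.
det(H) > 0 and tr(H) = -14 < 0, so H is negative definite and the point is a local maximum.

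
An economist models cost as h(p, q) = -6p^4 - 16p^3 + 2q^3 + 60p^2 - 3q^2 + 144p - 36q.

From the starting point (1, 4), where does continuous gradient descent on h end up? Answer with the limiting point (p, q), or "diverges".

h is separable, so gradient descent decouples: p follows -∂h/∂p, q follows -∂h/∂q.
∂h/∂p = -24(p - 2)(p + 1)(p + 3); at p=1 this is 192, so p decreases.
∂h/∂q = 6(q - 3)(q + 2); at q=4 this is 36, so q decreases.
p converges to its nearest critical value -1 (a local min of the p-part); q converges to 3. The iterate converges to (-1, 3).

(-1, 3)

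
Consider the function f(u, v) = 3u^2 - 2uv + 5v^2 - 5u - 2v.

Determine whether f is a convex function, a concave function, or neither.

f is quadratic, so its Hessian is the constant matrix H = [[6, -2], [-2, 10]].
det(H) = 56, tr(H) = 16.
det(H) > 0 and tr(H) > 0, so H is positive definite everywhere: convex.

convex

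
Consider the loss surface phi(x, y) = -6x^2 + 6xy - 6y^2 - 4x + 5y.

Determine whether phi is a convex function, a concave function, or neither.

phi is quadratic, so its Hessian is the constant matrix H = [[-12, 6], [6, -12]].
det(H) = 108, tr(H) = -24.
det(H) > 0 and tr(H) < 0, so H is negative definite everywhere: concave.

concave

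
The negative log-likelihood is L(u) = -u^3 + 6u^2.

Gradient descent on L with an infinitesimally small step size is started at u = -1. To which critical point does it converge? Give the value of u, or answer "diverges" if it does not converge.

0

L'(u) = -3u(u - 4), so L'(-1) = -15.
Gradient descent moves in the -L' direction, i.e. u is increasing.
The nearest critical point in that direction is u = 0, where L'' = 12 > 0 (a local minimum). The iterate converges there.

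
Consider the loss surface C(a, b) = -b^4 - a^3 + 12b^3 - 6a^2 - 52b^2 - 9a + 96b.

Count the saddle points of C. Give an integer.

C separates as a function of a plus a function of b, so ∇C=0 decouples.
∂C/∂a = -3(a + 1)(a + 3) = 0 at a ∈ {-3, -1}; ∂C/∂b = -4(b - 4)(b - 3)(b - 2) = 0 at b ∈ {2, 3, 4}.
The Hessian is diagonal: diag(C_aa, C_bb). Second derivatives: C_aa(-3)=6, C_aa(-1)=-6; C_bb(2)=-8, C_bb(3)=4, C_bb(4)=-8.
Saddle points occur where the two diagonal entries have opposite signs: (-3, 2), (-3, 4), (-1, 3). Count: 3.

3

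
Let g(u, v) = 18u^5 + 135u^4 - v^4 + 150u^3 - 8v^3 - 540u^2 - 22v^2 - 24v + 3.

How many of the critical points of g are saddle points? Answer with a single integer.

g separates as a function of u plus a function of v, so ∇g=0 decouples.
∂g/∂u = 90u(u - 1)(u + 3)(u + 4) = 0 at u ∈ {-4, -3, 0, 1}; ∂g/∂v = -4(v + 1)(v + 2)(v + 3) = 0 at v ∈ {-3, -2, -1}.
The Hessian is diagonal: diag(g_uu, g_vv). Second derivatives: g_uu(-4)=-1800, g_uu(-3)=1080, g_uu(0)=-1080, g_uu(1)=1800; g_vv(-3)=-8, g_vv(-2)=4, g_vv(-1)=-8.
Saddle points occur where the two diagonal entries have opposite signs: (-4, -2), (-3, -3), (-3, -1), (0, -2), (1, -3), (1, -1). Count: 6.

6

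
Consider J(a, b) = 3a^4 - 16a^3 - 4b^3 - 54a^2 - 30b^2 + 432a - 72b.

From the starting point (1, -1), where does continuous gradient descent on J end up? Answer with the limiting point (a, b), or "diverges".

J is separable, so gradient descent decouples: a follows -∂J/∂a, b follows -∂J/∂b.
∂J/∂a = 12(a - 4)(a - 3)(a + 3); at a=1 this is 288, so a decreases.
∂J/∂b = -12(b + 2)(b + 3); at b=-1 this is -24, so b increases.
The b-coordinate has no critical point in that direction and runs off to infinity.

diverges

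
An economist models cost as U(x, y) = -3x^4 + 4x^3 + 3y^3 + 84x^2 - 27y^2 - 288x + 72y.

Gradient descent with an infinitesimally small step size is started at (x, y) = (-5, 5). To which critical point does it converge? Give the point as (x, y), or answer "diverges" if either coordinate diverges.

diverges

U is separable, so gradient descent decouples: x follows -∂U/∂x, y follows -∂U/∂y.
∂U/∂x = -12(x - 3)(x - 2)(x + 4); at x=-5 this is 672, so x decreases.
∂U/∂y = 9(y - 4)(y - 2); at y=5 this is 27, so y decreases.
The x-coordinate has no critical point in that direction and runs off to infinity.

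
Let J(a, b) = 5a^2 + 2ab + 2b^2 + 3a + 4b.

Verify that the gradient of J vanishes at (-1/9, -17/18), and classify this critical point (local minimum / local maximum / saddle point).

∇J = (10a + 2b + 3, 2a + 4b + 4); substituting (-1/9, -17/18) gives ∇J = (0, 0), so (-1/9, -17/18) is indeed a critical point.
The Hessian of J is constant: H = [[10, 2], [2, 4]].
det(H) = 10·4 − 2² = 36.
det(H) > 0 and tr(H) = 14 > 0, so H is positive definite and the point is a local minimum.

local minimum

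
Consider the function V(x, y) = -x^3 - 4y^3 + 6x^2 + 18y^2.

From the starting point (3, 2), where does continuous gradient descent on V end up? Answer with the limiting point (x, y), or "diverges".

(0, 0)

V is separable, so gradient descent decouples: x follows -∂V/∂x, y follows -∂V/∂y.
∂V/∂x = -3x(x - 4); at x=3 this is 9, so x decreases.
∂V/∂y = -12y(y - 3); at y=2 this is 24, so y decreases.
x converges to its nearest critical value 0 (a local min of the x-part); y converges to 0. The iterate converges to (0, 0).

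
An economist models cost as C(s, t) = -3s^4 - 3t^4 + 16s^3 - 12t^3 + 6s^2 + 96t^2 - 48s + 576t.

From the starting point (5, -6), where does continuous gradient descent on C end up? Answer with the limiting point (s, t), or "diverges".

diverges

C is separable, so gradient descent decouples: s follows -∂C/∂s, t follows -∂C/∂t.
∂C/∂s = -12(s - 4)(s - 1)(s + 1); at s=5 this is -288, so s increases.
∂C/∂t = -12(t - 4)(t + 3)(t + 4); at t=-6 this is 720, so t decreases.
The s-coordinate has no critical point in that direction and runs off to infinity.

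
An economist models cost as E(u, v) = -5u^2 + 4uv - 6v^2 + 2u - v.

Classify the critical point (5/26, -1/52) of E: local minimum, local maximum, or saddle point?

The Hessian of E is constant: H = [[-10, 4], [4, -12]].
det(H) = (-10)·(-12) − 4² = 104.
det(H) > 0 and tr(H) = -22 < 0, so H is negative definite and the point is a local maximum.

local maximum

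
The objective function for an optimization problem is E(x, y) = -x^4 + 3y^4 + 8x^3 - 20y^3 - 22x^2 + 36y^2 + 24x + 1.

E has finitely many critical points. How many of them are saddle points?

E separates as a function of x plus a function of y, so ∇E=0 decouples.
∂E/∂x = -4(x - 3)(x - 2)(x - 1) = 0 at x ∈ {1, 2, 3}; ∂E/∂y = 12y(y - 3)(y - 2) = 0 at y ∈ {0, 2, 3}.
The Hessian is diagonal: diag(E_xx, E_yy). Second derivatives: E_xx(1)=-8, E_xx(2)=4, E_xx(3)=-8; E_yy(0)=72, E_yy(2)=-24, E_yy(3)=36.
Saddle points occur where the two diagonal entries have opposite signs: (1, 0), (1, 3), (2, 2), (3, 0), (3, 3). Count: 5.

5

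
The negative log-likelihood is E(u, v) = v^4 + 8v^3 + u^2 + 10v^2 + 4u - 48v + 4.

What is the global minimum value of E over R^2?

-29

E(u,v) separates as P(u) + Q(v) + 4, so its minimum is min P + min Q + 4.
P'(u) = 2u + 4 vanishes at u ∈ {-2}; Q'(v) = 4(v - 1)(v + 3)(v + 4) vanishes at v ∈ {-4, -3, 1}.
Local minima of P (where P''>0): P(-2)=-4. Local minima of Q: Q(-4)=96, Q(1)=-29.
So the global minimum of E is P(-2) + Q(1) + 4 = -4 − 29 + 4 = -29, attained at (-2, 1).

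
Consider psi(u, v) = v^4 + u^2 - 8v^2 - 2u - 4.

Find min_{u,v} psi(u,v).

-21

psi(u,v) separates as P(u) + Q(v) − 4, so its minimum is min P + min Q − 4.
P'(u) = 2u - 2 vanishes at u ∈ {1}; Q'(v) = 4v(v - 2)(v + 2) vanishes at v ∈ {-2, 0, 2}.
Local minima of P (where P''>0): P(1)=-1. Local minima of Q: Q(-2)=-16, Q(2)=-16.
So the global minimum of psi is P(1) + Q(-2) − 4 = -1 − 16 − 4 = -21, attained at (1, -2).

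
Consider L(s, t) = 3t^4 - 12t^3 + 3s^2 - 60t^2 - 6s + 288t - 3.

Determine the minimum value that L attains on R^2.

L(s,t) separates as P(s) + Q(t) − 3, so its minimum is min P + min Q − 3.
P'(s) = 6s - 6 vanishes at s ∈ {1}; Q'(t) = 12(t - 4)(t - 2)(t + 3) vanishes at t ∈ {-3, 2, 4}.
Local minima of P (where P''>0): P(1)=-3. Local minima of Q: Q(-3)=-837, Q(4)=192.
So the global minimum of L is P(1) + Q(-3) − 3 = -3 − 837 − 3 = -843, attained at (1, -3).

-843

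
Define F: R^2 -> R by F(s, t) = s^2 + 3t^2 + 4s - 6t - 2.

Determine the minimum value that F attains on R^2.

-9

F(s,t) separates as P(s) + Q(t) − 2, so its minimum is min P + min Q − 2.
P'(s) = 2s + 4 vanishes at s ∈ {-2}; Q'(t) = 6(t - 1) vanishes at t ∈ {1}.
Local minima of P (where P''>0): P(-2)=-4. Local minima of Q: Q(1)=-3.
So the global minimum of F is P(-2) + Q(1) − 2 = -4 − 3 − 2 = -9, attained at (-2, 1).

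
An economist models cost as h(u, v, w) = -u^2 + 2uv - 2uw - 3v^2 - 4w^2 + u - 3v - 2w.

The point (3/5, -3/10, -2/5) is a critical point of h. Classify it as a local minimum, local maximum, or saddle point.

The Hessian is constant: H = [[-2, 2, -2], [2, -6, 0], [-2, 0, -8]].
Leading principal minors: Δ₁ = -2, Δ₂ = 8, Δ₃ = -40.
The minors alternate sign starting negative (−, +, −), so H is negative definite: a local maximum.

local maximum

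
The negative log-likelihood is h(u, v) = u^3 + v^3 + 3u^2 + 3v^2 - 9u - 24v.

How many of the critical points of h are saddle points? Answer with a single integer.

2

h separates as a function of u plus a function of v, so ∇h=0 decouples.
∂h/∂u = 3(u - 1)(u + 3) = 0 at u ∈ {-3, 1}; ∂h/∂v = 3(v - 2)(v + 4) = 0 at v ∈ {-4, 2}.
The Hessian is diagonal: diag(h_uu, h_vv). Second derivatives: h_uu(-3)=-12, h_uu(1)=12; h_vv(-4)=-18, h_vv(2)=18.
Saddle points occur where the two diagonal entries have opposite signs: (-3, 2), (1, -4). Count: 2.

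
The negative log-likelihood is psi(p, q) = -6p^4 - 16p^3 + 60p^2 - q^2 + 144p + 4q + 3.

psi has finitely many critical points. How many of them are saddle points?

1

psi separates as a function of p plus a function of q, so ∇psi=0 decouples.
∂psi/∂p = -24(p - 2)(p + 1)(p + 3) = 0 at p ∈ {-3, -1, 2}; ∂psi/∂q = -2(q - 2) = 0 at q ∈ {2}.
The Hessian is diagonal: diag(psi_pp, psi_qq). Second derivatives: psi_pp(-3)=-240, psi_pp(-1)=144, psi_pp(2)=-360; psi_qq(2)=-2.
Saddle points occur where the two diagonal entries have opposite signs: (-1, 2). Count: 1.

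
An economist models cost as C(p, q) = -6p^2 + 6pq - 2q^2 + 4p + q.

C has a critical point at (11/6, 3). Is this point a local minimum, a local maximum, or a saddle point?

The Hessian of C is constant: H = [[-12, 6], [6, -4]].
det(H) = (-12)·(-4) − 6² = 12.
det(H) > 0 and tr(H) = -16 < 0, so H is negative definite and the point is a local maximum.

local maximum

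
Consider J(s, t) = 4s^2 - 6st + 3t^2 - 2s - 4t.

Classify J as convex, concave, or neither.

J is quadratic, so its Hessian is the constant matrix H = [[8, -6], [-6, 6]].
det(H) = 12, tr(H) = 14.
det(H) > 0 and tr(H) > 0, so H is positive definite everywhere: convex.

convex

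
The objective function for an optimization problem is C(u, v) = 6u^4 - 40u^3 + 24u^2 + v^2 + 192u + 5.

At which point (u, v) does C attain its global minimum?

C(u,v) separates as P(u) + Q(v) + 5, so its minimum is min P + min Q + 5.
P'(u) = 24(u - 4)(u - 2)(u + 1) vanishes at u ∈ {-1, 2, 4}; Q'(v) = 2v vanishes at v ∈ {0}.
Local minima of P (where P''>0): P(-1)=-122, P(4)=128. Local minima of Q: Q(0)=0.
So the global minimum of C is P(-1) + Q(0) + 5 = -122 + 0 + 5 = -117, attained at (-1, 0).

(-1, 0)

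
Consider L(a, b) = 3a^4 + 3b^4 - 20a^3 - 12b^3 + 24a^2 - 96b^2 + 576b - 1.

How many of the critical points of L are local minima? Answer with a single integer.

L separates as a function of a plus a function of b, so ∇L=0 decouples.
∂L/∂a = 12a(a - 4)(a - 1) = 0 at a ∈ {0, 1, 4}; ∂L/∂b = 12(b - 4)(b - 3)(b + 4) = 0 at b ∈ {-4, 3, 4}.
The Hessian is diagonal: diag(L_aa, L_bb). Second derivatives: L_aa(0)=48, L_aa(1)=-36, L_aa(4)=144; L_bb(-4)=672, L_bb(3)=-84, L_bb(4)=96.
Local minima occur where both diagonal entries positive: (0, -4), (0, 4), (4, -4), (4, 4). Count: 4.

4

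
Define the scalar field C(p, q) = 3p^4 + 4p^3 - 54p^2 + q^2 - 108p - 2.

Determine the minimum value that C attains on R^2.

-461

C(p,q) separates as A(p) + B(q) − 2, so its minimum is min A + min B − 2.
A'(p) = 12(p - 3)(p + 1)(p + 3) vanishes at p ∈ {-3, -1, 3}; B'(q) = 2q vanishes at q ∈ {0}.
Local minima of A (where A''>0): A(-3)=-27, A(3)=-459. Local minima of B: B(0)=0.
So the global minimum of C is A(3) + B(0) − 2 = -459 + 0 − 2 = -461, attained at (3, 0).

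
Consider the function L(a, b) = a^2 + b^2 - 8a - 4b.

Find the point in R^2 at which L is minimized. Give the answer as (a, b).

L(a,b) separates as P(a) + Q(b), so its minimum is min P + min Q.
P'(a) = 2a - 8 vanishes at a ∈ {4}; Q'(b) = 2b - 4 vanishes at b ∈ {2}.
Local minima of P (where P''>0): P(4)=-16. Local minima of Q: Q(2)=-4.
So the global minimum of L is P(4) + Q(2) = -16 − 4 = -20, attained at (4, 2).

(4, 2)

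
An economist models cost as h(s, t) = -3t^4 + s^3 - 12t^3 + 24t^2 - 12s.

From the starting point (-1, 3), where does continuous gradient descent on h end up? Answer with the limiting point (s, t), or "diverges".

h is separable, so gradient descent decouples: s follows -∂h/∂s, t follows -∂h/∂t.
∂h/∂s = 3(s - 2)(s + 2); at s=-1 this is -9, so s increases.
∂h/∂t = -12t(t - 1)(t + 4); at t=3 this is -504, so t increases.
The t-coordinate has no critical point in that direction and runs off to infinity.

diverges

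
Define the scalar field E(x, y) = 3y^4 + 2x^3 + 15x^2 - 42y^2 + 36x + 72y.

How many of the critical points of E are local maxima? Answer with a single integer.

E separates as a function of x plus a function of y, so ∇E=0 decouples.
∂E/∂x = 6(x + 2)(x + 3) = 0 at x ∈ {-3, -2}; ∂E/∂y = 12(y - 2)(y - 1)(y + 3) = 0 at y ∈ {-3, 1, 2}.
The Hessian is diagonal: diag(E_xx, E_yy). Second derivatives: E_xx(-3)=-6, E_xx(-2)=6; E_yy(-3)=240, E_yy(1)=-48, E_yy(2)=60.
Local maxima occur where both diagonal entries negative: (-3, 1). Count: 1.

1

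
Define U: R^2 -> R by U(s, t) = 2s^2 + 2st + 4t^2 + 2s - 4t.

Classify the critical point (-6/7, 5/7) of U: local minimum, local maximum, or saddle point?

local minimum

The Hessian of U is constant: H = [[4, 2], [2, 8]].
det(H) = 4·8 − 2² = 28.
det(H) > 0 and tr(H) = 12 > 0, so H is positive definite and the point is a local minimum.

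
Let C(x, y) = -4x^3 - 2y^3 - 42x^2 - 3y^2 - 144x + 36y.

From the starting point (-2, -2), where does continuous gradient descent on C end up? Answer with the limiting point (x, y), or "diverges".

diverges

C is separable, so gradient descent decouples: x follows -∂C/∂x, y follows -∂C/∂y.
∂C/∂x = -12(x + 3)(x + 4); at x=-2 this is -24, so x increases.
∂C/∂y = -6(y - 2)(y + 3); at y=-2 this is 24, so y decreases.
The x-coordinate has no critical point in that direction and runs off to infinity.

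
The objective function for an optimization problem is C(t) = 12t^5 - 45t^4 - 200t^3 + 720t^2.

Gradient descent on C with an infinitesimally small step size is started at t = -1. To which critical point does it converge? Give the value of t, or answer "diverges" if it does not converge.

C'(t) = 60t(t - 4)(t - 2)(t + 3), so C'(-1) = -1800.
Gradient descent moves in the -C' direction, i.e. t is increasing.
The nearest critical point in that direction is t = 0, where C'' = 1440 > 0 (a local minimum). The iterate converges there.

0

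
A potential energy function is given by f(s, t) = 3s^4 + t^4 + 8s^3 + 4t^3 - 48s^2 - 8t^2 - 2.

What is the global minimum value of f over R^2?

-642

f(s,t) separates as P(s) + Q(t) − 2, so its minimum is min P + min Q − 2.
P'(s) = 12s(s - 2)(s + 4) vanishes at s ∈ {-4, 0, 2}; Q'(t) = 4t(t - 1)(t + 4) vanishes at t ∈ {-4, 0, 1}.
Local minima of P (where P''>0): P(-4)=-512, P(2)=-80. Local minima of Q: Q(-4)=-128, Q(1)=-3.
So the global minimum of f is P(-4) + Q(-4) − 2 = -512 − 128 − 2 = -642, attained at (-4, -4).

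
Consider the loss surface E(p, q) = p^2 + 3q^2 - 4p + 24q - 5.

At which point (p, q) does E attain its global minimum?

(2, -4)

E(p,q) separates as A(p) + B(q) − 5, so its minimum is min A + min B − 5.
A'(p) = 2p - 4 vanishes at p ∈ {2}; B'(q) = 6q + 24 vanishes at q ∈ {-4}.
Local minima of A (where A''>0): A(2)=-4. Local minima of B: B(-4)=-48.
So the global minimum of E is A(2) + B(-4) − 5 = -4 − 48 − 5 = -57, attained at (2, -4).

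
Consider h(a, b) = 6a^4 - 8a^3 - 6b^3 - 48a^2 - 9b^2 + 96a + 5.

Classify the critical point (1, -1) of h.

saddle point

The mixed partial ∂²h/∂a∂b is 0, so the Hessian at any point is diag(h_aa, h_bb) = diag(24(3a^2 - 2a - 4), -18(2b + 1)).
At (1, -1): H = diag(-72, 18).
The eigenvalues have opposite signs, so H is indefinite: a saddle point.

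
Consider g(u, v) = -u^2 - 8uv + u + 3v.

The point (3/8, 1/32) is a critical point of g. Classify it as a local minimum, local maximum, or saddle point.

The Hessian of g is constant: H = [[-2, -8], [-8, 0]].
det(H) = (-2)·0 − (-8)² = -64.
Since det(H) < 0, H is indefinite and the critical point is a saddle point.

saddle point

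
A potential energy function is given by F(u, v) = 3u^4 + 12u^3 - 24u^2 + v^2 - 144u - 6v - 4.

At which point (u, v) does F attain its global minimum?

F(u,v) separates as P(u) + Q(v) − 4, so its minimum is min P + min Q − 4.
P'(u) = 12(u - 2)(u + 2)(u + 3) vanishes at u ∈ {-3, -2, 2}; Q'(v) = 2v - 6 vanishes at v ∈ {3}.
Local minima of P (where P''>0): P(-3)=135, P(2)=-240. Local minima of Q: Q(3)=-9.
So the global minimum of F is P(2) + Q(3) − 4 = -240 − 9 − 4 = -253, attained at (2, 3).

(2, 3)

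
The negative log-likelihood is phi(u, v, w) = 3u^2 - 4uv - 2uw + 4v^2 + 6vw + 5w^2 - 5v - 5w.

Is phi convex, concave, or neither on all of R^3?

convex

phi is quadratic, so its Hessian is the constant matrix H = [[6, -4, -2], [-4, 8, 6], [-2, 6, 10]].
Leading principal minors: 6, 32, 168.
All positive ⇒ H ≻ 0 ⇒ convex.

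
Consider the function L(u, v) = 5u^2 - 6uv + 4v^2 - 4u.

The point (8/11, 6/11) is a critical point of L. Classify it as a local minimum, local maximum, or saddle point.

The Hessian of L is constant: H = [[10, -6], [-6, 8]].
det(H) = 10·8 − (-6)² = 44.
det(H) > 0 and tr(H) = 18 > 0, so H is positive definite and the point is a local minimum.

local minimum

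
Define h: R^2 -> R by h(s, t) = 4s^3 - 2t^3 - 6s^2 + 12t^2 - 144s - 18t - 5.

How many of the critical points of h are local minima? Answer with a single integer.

h separates as a function of s plus a function of t, so ∇h=0 decouples.
∂h/∂s = 12(s - 4)(s + 3) = 0 at s ∈ {-3, 4}; ∂h/∂t = -6(t - 3)(t - 1) = 0 at t ∈ {1, 3}.
The Hessian is diagonal: diag(h_ss, h_tt). Second derivatives: h_ss(-3)=-84, h_ss(4)=84; h_tt(1)=12, h_tt(3)=-12.
Local minima occur where both diagonal entries positive: (4, 1). Count: 1.

1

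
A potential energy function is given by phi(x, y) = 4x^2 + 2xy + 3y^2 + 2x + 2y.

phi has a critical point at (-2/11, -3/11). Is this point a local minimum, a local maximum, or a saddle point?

The Hessian of phi is constant: H = [[8, 2], [2, 6]].
det(H) = 8·6 − 2² = 44.
det(H) > 0 and tr(H) = 14 > 0, so H is positive definite and the point is a local minimum.

local minimum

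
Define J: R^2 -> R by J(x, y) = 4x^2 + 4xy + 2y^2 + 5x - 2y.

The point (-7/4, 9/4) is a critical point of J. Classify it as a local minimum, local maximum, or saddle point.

local minimum

The Hessian of J is constant: H = [[8, 4], [4, 4]].
det(H) = 8·4 − 4² = 16.
det(H) > 0 and tr(H) = 12 > 0, so H is positive definite and the point is a local minimum.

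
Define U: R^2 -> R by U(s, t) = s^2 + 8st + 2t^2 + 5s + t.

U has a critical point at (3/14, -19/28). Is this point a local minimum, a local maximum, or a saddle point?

saddle point

The Hessian of U is constant: H = [[2, 8], [8, 4]].
det(H) = 2·4 − 8² = -56.
Since det(H) < 0, H is indefinite and the critical point is a saddle point.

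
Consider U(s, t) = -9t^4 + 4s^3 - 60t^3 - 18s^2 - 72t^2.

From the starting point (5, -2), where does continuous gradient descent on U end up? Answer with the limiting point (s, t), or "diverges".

(3, -1)

U is separable, so gradient descent decouples: s follows -∂U/∂s, t follows -∂U/∂t.
∂U/∂s = 12s(s - 3); at s=5 this is 120, so s decreases.
∂U/∂t = -36t(t + 1)(t + 4); at t=-2 this is -144, so t increases.
s converges to its nearest critical value 3 (a local min of the s-part); t converges to -1. The iterate converges to (3, -1).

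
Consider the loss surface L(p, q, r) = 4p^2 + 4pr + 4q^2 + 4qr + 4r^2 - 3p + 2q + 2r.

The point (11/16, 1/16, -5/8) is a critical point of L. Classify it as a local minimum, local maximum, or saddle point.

local minimum

The Hessian is constant: H = [[8, 0, 4], [0, 8, 4], [4, 4, 8]].
Leading principal minors: Δ₁ = 8, Δ₂ = 64, Δ₃ = 256.
All leading minors are positive, so H is positive definite: a local minimum.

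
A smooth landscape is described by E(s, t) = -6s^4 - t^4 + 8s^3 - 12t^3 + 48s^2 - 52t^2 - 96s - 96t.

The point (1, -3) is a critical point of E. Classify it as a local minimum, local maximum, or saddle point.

The mixed partial ∂²E/∂s∂t is 0, so the Hessian at any point is diag(E_ss, E_tt) = diag(24(-3s^2 + 2s + 4), -4(3t^2 + 18t + 26)).
At (1, -3): H = diag(72, 4).
Both eigenvalues are positive, so H is positive definite: a local minimum.

local minimum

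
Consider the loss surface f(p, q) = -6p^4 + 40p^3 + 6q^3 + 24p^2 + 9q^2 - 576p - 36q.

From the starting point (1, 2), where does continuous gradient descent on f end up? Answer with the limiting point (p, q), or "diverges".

(3, 1)

f is separable, so gradient descent decouples: p follows -∂f/∂p, q follows -∂f/∂q.
∂f/∂p = -24(p - 4)(p - 3)(p + 2); at p=1 this is -432, so p increases.
∂f/∂q = 18(q - 1)(q + 2); at q=2 this is 72, so q decreases.
p converges to its nearest critical value 3 (a local min of the p-part); q converges to 1. The iterate converges to (3, 1).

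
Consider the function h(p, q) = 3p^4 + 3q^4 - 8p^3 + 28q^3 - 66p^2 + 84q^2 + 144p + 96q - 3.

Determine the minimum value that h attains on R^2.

h(p,q) separates as A(p) + B(q) − 3, so its minimum is min A + min B − 3.
A'(p) = 12(p - 4)(p - 1)(p + 3) vanishes at p ∈ {-3, 1, 4}; B'(q) = 12(q + 1)(q + 2)(q + 4) vanishes at q ∈ {-4, -2, -1}.
Local minima of A (where A''>0): A(-3)=-567, A(4)=-224. Local minima of B: B(-4)=-64, B(-1)=-37.
So the global minimum of h is A(-3) + B(-4) − 3 = -567 − 64 − 3 = -634, attained at (-3, -4).

-634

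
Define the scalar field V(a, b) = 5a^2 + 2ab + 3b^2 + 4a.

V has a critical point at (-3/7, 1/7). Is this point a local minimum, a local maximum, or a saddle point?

The Hessian of V is constant: H = [[10, 2], [2, 6]].
det(H) = 10·6 − 2² = 56.
det(H) > 0 and tr(H) = 16 > 0, so H is positive definite and the point is a local minimum.

local minimum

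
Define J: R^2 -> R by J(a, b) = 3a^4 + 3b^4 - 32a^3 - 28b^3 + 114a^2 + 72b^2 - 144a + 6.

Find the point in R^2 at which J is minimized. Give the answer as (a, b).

(1, 0)

J(a,b) separates as P(a) + Q(b) + 6, so its minimum is min P + min Q + 6.
P'(a) = 12(a - 4)(a - 3)(a - 1) vanishes at a ∈ {1, 3, 4}; Q'(b) = 12b(b - 4)(b - 3) vanishes at b ∈ {0, 3, 4}.
Local minima of P (where P''>0): P(1)=-59, P(4)=-32. Local minima of Q: Q(0)=0, Q(4)=128.
So the global minimum of J is P(1) + Q(0) + 6 = -59 + 0 + 6 = -53, attained at (1, 0).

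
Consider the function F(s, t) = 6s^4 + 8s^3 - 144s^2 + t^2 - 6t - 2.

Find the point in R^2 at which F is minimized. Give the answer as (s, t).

F(s,t) separates as P(s) + Q(t) − 2, so its minimum is min P + min Q − 2.
P'(s) = 24s(s - 3)(s + 4) vanishes at s ∈ {-4, 0, 3}; Q'(t) = 2(t - 3) vanishes at t ∈ {3}.
Local minima of P (where P''>0): P(-4)=-1280, P(3)=-594. Local minima of Q: Q(3)=-9.
So the global minimum of F is P(-4) + Q(3) − 2 = -1280 − 9 − 2 = -1291, attained at (-4, 3).

(-4, 3)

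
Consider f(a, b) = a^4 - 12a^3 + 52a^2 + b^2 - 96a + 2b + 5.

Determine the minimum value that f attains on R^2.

f(a,b) separates as P(a) + Q(b) + 5, so its minimum is min P + min Q + 5.
P'(a) = 4(a - 4)(a - 3)(a - 2) vanishes at a ∈ {2, 3, 4}; Q'(b) = 2b + 2 vanishes at b ∈ {-1}.
Local minima of P (where P''>0): P(2)=-64, P(4)=-64. Local minima of Q: Q(-1)=-1.
So the global minimum of f is P(2) + Q(-1) + 5 = -64 − 1 + 5 = -60, attained at (2, -1).

-60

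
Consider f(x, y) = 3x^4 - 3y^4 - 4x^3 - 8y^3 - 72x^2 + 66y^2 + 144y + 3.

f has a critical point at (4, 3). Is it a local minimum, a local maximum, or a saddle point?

The mixed partial ∂²f/∂x∂y is 0, so the Hessian at any point is diag(f_xx, f_yy) = diag(12(3x^2 - 2x - 12), 12(-3y^2 - 4y + 11)).
At (4, 3): H = diag(336, -336).
The eigenvalues have opposite signs, so H is indefinite: a saddle point.

saddle point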